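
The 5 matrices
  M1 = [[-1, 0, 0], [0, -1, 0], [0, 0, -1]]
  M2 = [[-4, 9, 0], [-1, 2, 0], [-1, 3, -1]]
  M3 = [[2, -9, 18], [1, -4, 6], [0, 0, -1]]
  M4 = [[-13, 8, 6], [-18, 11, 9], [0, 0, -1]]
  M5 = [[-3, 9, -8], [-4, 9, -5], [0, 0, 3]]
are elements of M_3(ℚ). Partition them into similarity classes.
Characteristic polynomials: χ_{M1} = (x + 1)^3, χ_{M2} = (x + 1)^3, χ_{M3} = (x + 1)^3, χ_{M4} = (x + 1)^3, χ_{M5} = (x - 3)^3.

{M1}: invariant factors x + 1, x + 1, x + 1.

{M2, M3, M4}: invariant factors x + 1, (x + 1)^2.

{M5}: invariant factors (x - 3)^3.

Matrices are similar if and only if their invariant-factor lists agree; the partition into similarity classes is {M1}, {M2, M3, M4}, {M5}.

3 classes: {M1}, {M2, M3, M4}, {M5}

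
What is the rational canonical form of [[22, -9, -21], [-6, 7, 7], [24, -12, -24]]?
R = [[4, 0, 0], [0, 0, 12], [0, 1, 1]]

The invariant factors of A (the non-unit diagonal entries of the Smith normal form of xI - A over ℚ[x]) are x - 4, (x - 4)(x + 3), each dividing the next. The characteristic polynomial is their product, (x - 4)^2(x + 3).

The rational canonical form is the block-diagonal matrix of companion matrices C(f_i):
R = [[4, 0, 0], [0, 0, 12], [0, 1, 1]].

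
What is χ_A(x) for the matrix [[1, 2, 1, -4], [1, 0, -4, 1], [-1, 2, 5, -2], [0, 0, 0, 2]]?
χ_A(x) = (x - 2)^4

xI - A = [[x - 1, -2, -1, 4], [-1, x, 4, -1], [1, -2, x - 5, 2], [0, 0, 0, x - 2]].

Expanding det(xI - A) along the first row:
det(xI - A) = + (x - 1)·det([[x, 4, -1], [-2, x - 5, 2], [0, 0, x - 2]]) - (-2)·det([[-1, 4, -1], [1, x - 5, 2], [0, 0, x - 2]]) + (-1)·det([[-1, x, -1], [1, -2, 2], [0, 0, x - 2]]) - (4)·det([[-1, x, 4], [1, -2, x - 5], [0, 0, 0]]).

Evaluating gives χ_A(x) = x^4 - 8x^3 + 24x^2 - 32x + 16 = (x - 2)^4.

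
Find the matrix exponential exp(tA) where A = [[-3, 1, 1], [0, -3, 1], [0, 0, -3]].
e^{tA} = [[e^{-3*t}, t*e^{-3*t}, t*(t + 2)*e^{-3*t}/2], [0, e^{-3*t}, t*e^{-3*t}], [0, 0, e^{-3*t}]]

A has Jordan form J = [[-3, 1, 0], [0, -3, 1], [0, 0, -3]] with A = PJP^{-1}, so e^{tA} = P e^{tJ} P^{-1}.

For a Jordan block J_k(λ), e^{tJ_k(λ)} = e^{λt} · (I + tN + t^2 N^2/2! + ... + t^{k-1} N^{k-1}/(k-1)!) where N is the nilpotent superdiagonal part.

Assembling the blocks and conjugating back gives the entries of e^{tA} as shown above.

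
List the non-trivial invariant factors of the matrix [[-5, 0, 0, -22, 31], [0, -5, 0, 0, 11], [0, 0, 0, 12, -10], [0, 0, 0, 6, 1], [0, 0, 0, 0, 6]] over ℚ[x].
x + 5, x(x - 6)^2(x + 5)

The Jordan structure of A has elementary divisors (x + 5), (x + 5), x, (x - 6)^2. Arranging the block sizes at each eigenvalue in decreasing order and taking row products gives the invariant factors.

Invariant factors (smallest first, each dividing the next): x + 5, x(x - 6)^2(x + 5).

Check: the last factor x(x - 6)^2(x + 5) is the minimal polynomial, and the product x(x - 6)^2(x + 5)^2 is the characteristic polynomial.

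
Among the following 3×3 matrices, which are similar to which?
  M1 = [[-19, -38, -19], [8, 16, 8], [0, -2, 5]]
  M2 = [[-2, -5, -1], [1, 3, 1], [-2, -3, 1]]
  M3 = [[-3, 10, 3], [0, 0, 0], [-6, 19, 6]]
Characteristic polynomials: χ_{M1} = x(x - 1)^2, χ_{M2} = x(x - 1)^2, χ_{M3} = x^2(x - 3).

{M1, M2}: invariant factors x(x - 1)^2.

{M3}: invariant factors x^2(x - 3).

Matrices are similar if and only if their invariant-factor lists agree; the partition into similarity classes is {M1, M2}, {M3}.

2 classes: {M1, M2}, {M3}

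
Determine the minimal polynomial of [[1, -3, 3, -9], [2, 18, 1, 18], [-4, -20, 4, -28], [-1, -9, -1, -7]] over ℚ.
The characteristic polynomial factors as (x - 4)^4. The minimal polynomial is ∏(x - λ)^{k_λ} where k_λ is the size of the largest Jordan block at λ.

For λ = 4: rank(A - 4I) = 2, and the largest Jordan block has size 3 (the smallest k with rank((A - 4I)^k) = rank((A - 4I)^(k+1))).

So m_A(x) = (x - 4)^3.

m_A(x) = (x - 4)^3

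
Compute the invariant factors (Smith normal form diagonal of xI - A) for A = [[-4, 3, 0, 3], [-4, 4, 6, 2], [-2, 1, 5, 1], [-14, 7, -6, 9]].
x - 2, (x - 5)^2(x - 2)

The Jordan structure of A has elementary divisors (x - 2), (x - 2), (x - 5)^2. Arranging the block sizes at each eigenvalue in decreasing order and taking row products gives the invariant factors.

Invariant factors (smallest first, each dividing the next): x - 2, (x - 5)^2(x - 2).

Check: the last factor (x - 5)^2(x - 2) is the minimal polynomial, and the product (x - 5)^2(x - 2)^2 is the characteristic polynomial.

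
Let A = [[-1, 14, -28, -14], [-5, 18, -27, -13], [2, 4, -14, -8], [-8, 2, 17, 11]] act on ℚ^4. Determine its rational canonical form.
R = [[0, -6, 0, 0], [1, 7, 0, 0], [0, 0, 0, -6], [0, 0, 1, 7]]

The invariant factors of A (the non-unit diagonal entries of the Smith normal form of xI - A over ℚ[x]) are (x - 6)(x - 1), (x - 6)(x - 1), each dividing the next. The characteristic polynomial is their product, (x - 6)^2(x - 1)^2.

The rational canonical form is the block-diagonal matrix of companion matrices C(f_i):
R = [[0, -6, 0, 0], [1, 7, 0, 0], [0, 0, 0, -6], [0, 0, 1, 7]].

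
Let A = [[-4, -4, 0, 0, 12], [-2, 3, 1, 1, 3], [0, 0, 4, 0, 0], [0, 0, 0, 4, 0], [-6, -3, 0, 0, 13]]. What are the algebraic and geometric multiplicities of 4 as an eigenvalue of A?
algebraic multiplicity 5, geometric multiplicity 3

The characteristic polynomial is (x - 4)^5, so the factor x - 4 appears with exponent 5: the algebraic multiplicity is 5.

rank(A - 4I) = 2, so the eigenspace has dimension 5 - 2 = 3: the geometric multiplicity is 3.

Since 3 < 5, A is not diagonalizable.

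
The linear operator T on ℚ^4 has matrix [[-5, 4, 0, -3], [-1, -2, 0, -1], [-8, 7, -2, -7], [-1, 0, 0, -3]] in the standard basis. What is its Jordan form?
J = [[-4, 1, 0, 0], [0, -4, 0, 0], [0, 0, -2, 1], [0, 0, 0, -2]]

The characteristic polynomial is det(xI - A) = (x + 2)^2(x + 4)^2, so the eigenvalues are -4 (algebraic multiplicity 2), -2 (algebraic multiplicity 2).

For λ = -4: rank(A + 4I) = 3, rank((A + 4I)^2) = 2. The eigenspace has dimension 4 - 3 = 1, so there is 1 Jordan block; the rank sequence gives block sizes [2].

For λ = -2: rank(A + 2I) = 3, rank((A + 2I)^2) = 2. The eigenspace has dimension 4 - 3 = 1, so there is 1 Jordan block; the rank sequence gives block sizes [2].

Assembling the blocks gives the Jordan form J above.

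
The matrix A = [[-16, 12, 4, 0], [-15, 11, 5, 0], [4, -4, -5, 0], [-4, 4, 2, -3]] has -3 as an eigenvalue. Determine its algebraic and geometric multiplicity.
algebraic multiplicity 3, geometric multiplicity 2

The characteristic polynomial is (x + 3)^3(x + 4), so the factor x + 3 appears with exponent 3: the algebraic multiplicity is 3.

rank(A + 3I) = 2, so the eigenspace has dimension 4 - 2 = 2: the geometric multiplicity is 2.

Since 2 < 3, A is not diagonalizable.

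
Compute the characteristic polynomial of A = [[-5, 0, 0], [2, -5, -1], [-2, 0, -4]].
χ_A(x) = (x + 4)(x + 5)^2

xI - A = [[x + 5, 0, 0], [-2, x + 5, 1], [2, 0, x + 4]].

Expanding det(xI - A) along the first row:
det(xI - A) = + (x + 5)·det([[x + 5, 1], [0, x + 4]]) - (0)·det([[-2, 1], [2, x + 4]]) + (0)·det([[-2, x + 5], [2, 0]]).

Evaluating gives χ_A(x) = x^3 + 14x^2 + 65x + 100 = (x + 4)(x + 5)^2.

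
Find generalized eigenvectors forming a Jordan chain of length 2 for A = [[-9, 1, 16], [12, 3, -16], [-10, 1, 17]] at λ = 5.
v_1 = [[0, 1, 0]]^T, v_2 = [[1, -2, 1]]^T

We seek v_1 ∈ ker((A - 5I)^2) \ ker(A - 5I), then set v_{i+1} = (A - 5I) v_i.

One such chain is v_1 = [[0, 1, 0]]^T, v_2 = [[1, -2, 1]]^T. Check: (A - 5I) v_2 = [[0, 0, 0]]^T = 0.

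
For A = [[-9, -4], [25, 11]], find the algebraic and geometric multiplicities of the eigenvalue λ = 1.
The characteristic polynomial is (x - 1)^2, so the factor x - 1 appears with exponent 2: the algebraic multiplicity is 2.

rank(A - I) = 1, so the eigenspace has dimension 2 - 1 = 1: the geometric multiplicity is 1.

Since 1 < 2, A is not diagonalizable.

algebraic multiplicity 2, geometric multiplicity 1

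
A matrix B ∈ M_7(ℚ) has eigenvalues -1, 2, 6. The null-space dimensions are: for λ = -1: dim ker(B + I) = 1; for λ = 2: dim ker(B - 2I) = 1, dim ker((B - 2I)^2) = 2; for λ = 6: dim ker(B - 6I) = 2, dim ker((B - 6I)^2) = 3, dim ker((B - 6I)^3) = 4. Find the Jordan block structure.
λ = -1: successive nullity increments [1] count blocks of size ≥ k; block sizes are [1].
λ = 2: successive nullity increments [1, 1] count blocks of size ≥ k; block sizes are [2].
λ = 6: successive nullity increments [2, 1, 1] count blocks of size ≥ k; block sizes are [3, 1].

Jordan blocks: (-1, 1), (2, 2), (6, 3), (6, 1)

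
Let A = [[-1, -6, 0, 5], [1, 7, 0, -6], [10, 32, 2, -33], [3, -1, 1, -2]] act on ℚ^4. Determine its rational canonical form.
The invariant factors of A (the non-unit diagonal entries of the Smith normal form of xI - A over ℚ[x]) are (x^2 - 3x - 1)^2, each dividing the next. The characteristic polynomial is their product, (x^2 - 3x - 1)^2.

The rational canonical form is the block-diagonal matrix of companion matrices C(f_i):
R = [[0, 0, 0, -1], [1, 0, 0, -6], [0, 1, 0, -7], [0, 0, 1, 6]].

Note the characteristic polynomial does not split into linear factors over ℚ, so A has no Jordan form over ℚ; the rational canonical form exists over any field.

R = [[0, 0, 0, -1], [1, 0, 0, -6], [0, 1, 0, -7], [0, 0, 1, 6]]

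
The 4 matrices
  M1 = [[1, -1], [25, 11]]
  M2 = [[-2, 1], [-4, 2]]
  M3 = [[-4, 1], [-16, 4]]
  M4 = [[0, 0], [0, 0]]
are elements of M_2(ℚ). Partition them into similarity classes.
3 classes: {M1}, {M2, M3}, {M4}

Characteristic polynomials: χ_{M1} = (x - 6)^2, χ_{M2} = x^2, χ_{M3} = x^2, χ_{M4} = x^2.

{M1}: invariant factors (x - 6)^2.

{M2, M3}: invariant factors x^2.

{M4}: invariant factors x, x.

Matrices are similar if and only if their invariant-factor lists agree; the partition into similarity classes is {M1}, {M2, M3}, {M4}.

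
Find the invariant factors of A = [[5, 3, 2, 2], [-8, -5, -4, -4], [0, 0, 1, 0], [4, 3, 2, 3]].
The Jordan structure of A has elementary divisors (x - 1)^2, (x - 1), (x - 1). Arranging the block sizes at each eigenvalue in decreasing order and taking row products gives the invariant factors.

Invariant factors (smallest first, each dividing the next): x - 1, x - 1, (x - 1)^2.

Check: the last factor (x - 1)^2 is the minimal polynomial, and the product (x - 1)^4 is the characteristic polynomial.

x - 1, x - 1, (x - 1)^2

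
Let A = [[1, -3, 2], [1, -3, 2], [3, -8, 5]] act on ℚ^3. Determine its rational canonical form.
The invariant factors of A (the non-unit diagonal entries of the Smith normal form of xI - A over ℚ[x]) are x^2(x - 3), each dividing the next. The characteristic polynomial is their product, x^2(x - 3).

The rational canonical form is the block-diagonal matrix of companion matrices C(f_i):
R = [[0, 0, 0], [1, 0, 0], [0, 1, 3]].

R = [[0, 0, 0], [1, 0, 0], [0, 1, 3]]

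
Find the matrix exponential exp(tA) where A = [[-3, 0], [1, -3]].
A has Jordan form J = [[-3, 1], [0, -3]] with A = PJP^{-1}, so e^{tA} = P e^{tJ} P^{-1}.

For a Jordan block J_k(λ), e^{tJ_k(λ)} = e^{λt} · (I + tN + t^2 N^2/2! + ... + t^{k-1} N^{k-1}/(k-1)!) where N is the nilpotent superdiagonal part.

Assembling the blocks and conjugating back gives the entries of e^{tA} as shown above.

e^{tA} = [[e^{-3*t}, 0], [t*e^{-3*t}, e^{-3*t}]]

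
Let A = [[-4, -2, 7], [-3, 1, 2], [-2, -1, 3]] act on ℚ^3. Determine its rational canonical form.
The invariant factors of A (the non-unit diagonal entries of the Smith normal form of xI - A over ℚ[x]) are x^3 - 3x - 5, each dividing the next. The characteristic polynomial is their product, x^3 - 3x - 5.

The rational canonical form is the block-diagonal matrix of companion matrices C(f_i):
R = [[0, 0, 5], [1, 0, 3], [0, 1, 0]].

Note the characteristic polynomial does not split into linear factors over ℚ, so A has no Jordan form over ℚ; the rational canonical form exists over any field.

R = [[0, 0, 5], [1, 0, 3], [0, 1, 0]]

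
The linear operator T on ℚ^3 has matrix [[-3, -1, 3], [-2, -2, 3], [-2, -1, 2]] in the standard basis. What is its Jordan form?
The characteristic polynomial is det(xI - A) = (x + 1)^3, so the eigenvalues are -1 (algebraic multiplicity 3).

For λ = -1: rank(A + I) = 1, rank((A + I)^2) = 0. The eigenspace has dimension 3 - 1 = 2, so there are 2 Jordan blocks; the rank sequence gives block sizes [2, 1].

Assembling the blocks gives the Jordan form J above.

J = [[-1, 1, 0], [0, -1, 0], [0, 0, -1]]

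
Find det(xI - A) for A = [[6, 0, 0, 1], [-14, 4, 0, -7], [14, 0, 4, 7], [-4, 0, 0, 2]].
χ_A(x) = (x - 4)^4

xI - A = [[x - 6, 0, 0, -1], [14, x - 4, 0, 7], [-14, 0, x - 4, -7], [4, 0, 0, x - 2]].

Expanding det(xI - A) along the first row:
det(xI - A) = + (x - 6)·det([[x - 4, 0, 7], [0, x - 4, -7], [0, 0, x - 2]]) - (0)·det([[14, 0, 7], [-14, x - 4, -7], [4, 0, x - 2]]) + (0)·det([[14, x - 4, 7], [-14, 0, -7], [4, 0, x - 2]]) - (-1)·det([[14, x - 4, 0], [-14, 0, x - 4], [4, 0, 0]]).

Evaluating gives χ_A(x) = x^4 - 16x^3 + 96x^2 - 256x + 256 = (x - 4)^4.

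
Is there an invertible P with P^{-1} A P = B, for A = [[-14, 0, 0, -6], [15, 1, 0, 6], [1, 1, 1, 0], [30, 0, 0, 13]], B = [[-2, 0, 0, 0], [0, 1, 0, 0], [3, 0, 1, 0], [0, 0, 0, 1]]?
Both have characteristic polynomial (x - 1)^3(x + 2), but the minimal polynomial of A is (x - 1)^2(x + 2) while the minimal polynomial of B is (x - 1)(x + 2). The minimal polynomial is a similarity invariant, so A and B are not similar.

No.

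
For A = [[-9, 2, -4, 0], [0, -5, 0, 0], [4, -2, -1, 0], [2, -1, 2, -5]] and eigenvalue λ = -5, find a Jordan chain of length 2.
v_1 = [[2, 1, -1, 1]]^T, v_2 = [[-2, 0, 2, 1]]^T

We seek v_1 ∈ ker((A + 5I)^2) \ ker(A + 5I), then set v_{i+1} = (A + 5I) v_i.

One such chain is v_1 = [[2, 1, -1, 1]]^T, v_2 = [[-2, 0, 2, 1]]^T. Check: (A + 5I) v_2 = [[0, 0, 0, 0]]^T = 0.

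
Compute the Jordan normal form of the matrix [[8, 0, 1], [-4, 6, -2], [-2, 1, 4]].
J = [[6, 1, 0], [0, 6, 1], [0, 0, 6]]

The characteristic polynomial is det(xI - A) = (x - 6)^3, so the eigenvalues are 6 (algebraic multiplicity 3).

For λ = 6: rank(A - 6I) = 2, rank((A - 6I)^2) = 1, rank((A - 6I)^3) = 0. The eigenspace has dimension 3 - 2 = 1, so there is 1 Jordan block; the rank sequence gives block sizes [3].

Assembling the blocks gives the Jordan form J above.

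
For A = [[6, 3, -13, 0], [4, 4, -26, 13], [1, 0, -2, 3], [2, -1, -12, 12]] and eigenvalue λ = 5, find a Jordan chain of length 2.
We seek v_1 ∈ ker((A - 5I)^2) \ ker(A - 5I), then set v_{i+1} = (A - 5I) v_i.

One such chain is v_1 = [[3, 0, 0, -1]]^T, v_2 = [[3, -1, 0, -1]]^T. Check: (A - 5I) v_2 = [[0, 0, 0, 0]]^T = 0.

v_1 = [[3, 0, 0, -1]]^T, v_2 = [[3, -1, 0, -1]]^T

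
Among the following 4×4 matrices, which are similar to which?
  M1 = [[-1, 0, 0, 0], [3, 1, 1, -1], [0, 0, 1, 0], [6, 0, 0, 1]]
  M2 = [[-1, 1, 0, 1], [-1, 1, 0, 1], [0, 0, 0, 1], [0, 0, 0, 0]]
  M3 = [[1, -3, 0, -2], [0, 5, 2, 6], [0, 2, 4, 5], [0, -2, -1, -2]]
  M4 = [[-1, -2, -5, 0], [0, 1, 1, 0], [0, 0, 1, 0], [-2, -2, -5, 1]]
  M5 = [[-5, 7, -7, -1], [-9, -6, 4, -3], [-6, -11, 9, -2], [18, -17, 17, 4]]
4 classes: {M1, M4}, {M2}, {M3}, {M5}

Characteristic polynomials: χ_{M1} = (x - 1)^3(x + 1), χ_{M2} = x^4, χ_{M3} = (x - 3)^2(x - 1)^2, χ_{M4} = (x - 1)^3(x + 1), χ_{M5} = (x - 3)^2(x + 2)^2.

{M1, M4}: invariant factors x - 1, (x - 1)^2(x + 1).

{M2}: invariant factors x^2, x^2.

{M3}: invariant factors (x - 3)^2(x - 1)^2.

{M5}: invariant factors x + 2, (x - 3)^2(x + 2).

Matrices are similar if and only if their invariant-factor lists agree; the partition into similarity classes is {M1, M4}, {M2}, {M3}, {M5}.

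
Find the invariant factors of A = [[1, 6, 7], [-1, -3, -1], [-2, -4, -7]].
(x + 3)^3

The Jordan structure of A has elementary divisors (x + 3)^3. Arranging the block sizes at each eigenvalue in decreasing order and taking row products gives the invariant factors.

Invariant factors (smallest first, each dividing the next): (x + 3)^3.

Check: the last factor (x + 3)^3 is the minimal polynomial, and the product (x + 3)^3 is the characteristic polynomial.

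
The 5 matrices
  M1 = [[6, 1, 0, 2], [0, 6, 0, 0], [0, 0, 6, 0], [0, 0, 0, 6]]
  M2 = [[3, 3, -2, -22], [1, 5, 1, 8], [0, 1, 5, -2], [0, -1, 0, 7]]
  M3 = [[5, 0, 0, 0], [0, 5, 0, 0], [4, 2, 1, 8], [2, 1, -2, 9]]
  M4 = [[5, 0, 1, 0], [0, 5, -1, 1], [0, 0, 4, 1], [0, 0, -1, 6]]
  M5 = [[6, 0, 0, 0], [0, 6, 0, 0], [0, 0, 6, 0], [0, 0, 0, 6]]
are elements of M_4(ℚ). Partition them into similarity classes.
Characteristic polynomials: χ_{M1} = (x - 6)^4, χ_{M2} = (x - 5)^4, χ_{M3} = (x - 5)^4, χ_{M4} = (x - 5)^4, χ_{M5} = (x - 6)^4.

{M1}: invariant factors x - 6, x - 6, (x - 6)^2.

{M2, M4}: invariant factors x - 5, (x - 5)^3.

{M3}: invariant factors x - 5, x - 5, (x - 5)^2.

{M5}: invariant factors x - 6, x - 6, x - 6, x - 6.

Matrices are similar if and only if their invariant-factor lists agree; the partition into similarity classes is {M1}, {M2, M4}, {M3}, {M5}.

4 classes: {M1}, {M2, M4}, {M3}, {M5}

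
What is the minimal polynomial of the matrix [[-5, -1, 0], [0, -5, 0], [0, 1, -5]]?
The characteristic polynomial factors as (x + 5)^3. The minimal polynomial is ∏(x - λ)^{k_λ} where k_λ is the size of the largest Jordan block at λ.

For λ = -5: rank(A + 5I) = 1, and the largest Jordan block has size 2 (the smallest k with rank((A + 5I)^k) = rank((A + 5I)^(k+1))).

So m_A(x) = (x + 5)^2.

m_A(x) = (x + 5)^2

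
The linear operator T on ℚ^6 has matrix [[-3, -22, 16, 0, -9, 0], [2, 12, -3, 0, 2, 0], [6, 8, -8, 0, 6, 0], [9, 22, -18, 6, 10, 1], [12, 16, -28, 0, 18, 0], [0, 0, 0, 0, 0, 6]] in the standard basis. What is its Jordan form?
J = [[1, 0, 0, 0, 0, 0], [0, 6, 1, 0, 0, 0], [0, 0, 6, 0, 0, 0], [0, 0, 0, 6, 1, 0], [0, 0, 0, 0, 6, 0], [0, 0, 0, 0, 0, 6]]

The characteristic polynomial is det(xI - A) = (x - 6)^5(x - 1), so the eigenvalues are 1 (algebraic multiplicity 1), 6 (algebraic multiplicity 5).

For λ = 1: algebraic multiplicity 1 gives one 1×1 block.

For λ = 6: rank(A - 6I) = 3, rank((A - 6I)^2) = 1. The eigenspace has dimension 6 - 3 = 3, so there are 3 Jordan blocks; the rank sequence gives block sizes [2, 2, 1].

Assembling the blocks gives the Jordan form J above.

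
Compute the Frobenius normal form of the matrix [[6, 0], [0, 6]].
R = [[6, 0], [0, 6]]

The invariant factors of A (the non-unit diagonal entries of the Smith normal form of xI - A over ℚ[x]) are x - 6, x - 6, each dividing the next. The characteristic polynomial is their product, (x - 6)^2.

The rational canonical form is the block-diagonal matrix of companion matrices C(f_i):
R = [[6, 0], [0, 6]].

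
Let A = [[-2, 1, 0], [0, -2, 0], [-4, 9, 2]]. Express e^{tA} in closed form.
A has Jordan form J = [[-2, 1, 0], [0, -2, 0], [0, 0, 2]] with A = PJP^{-1}, so e^{tA} = P e^{tJ} P^{-1}.

For a Jordan block J_k(λ), e^{tJ_k(λ)} = e^{λt} · (I + tN + t^2 N^2/2! + ... + t^{k-1} N^{k-1}/(k-1)!) where N is the nilpotent superdiagonal part.

Assembling the blocks and conjugating back gives the entries of e^{tA} as shown above.

e^{tA} = [[e^{-2*t}, t*e^{-2*t}, 0], [0, e^{-2*t}, 0], [-2*sinh(2*t), (t + 2*e^{4*t} - 2)*e^{-2*t}, e^{2*t}]]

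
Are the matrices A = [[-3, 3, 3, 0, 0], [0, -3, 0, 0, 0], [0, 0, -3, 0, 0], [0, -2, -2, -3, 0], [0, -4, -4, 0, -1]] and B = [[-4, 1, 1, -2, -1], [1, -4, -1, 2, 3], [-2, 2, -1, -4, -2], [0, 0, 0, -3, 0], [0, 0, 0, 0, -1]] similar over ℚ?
Two matrices over a field are similar if and only if they have the same invariant factors.

Both A and B have characteristic polynomial (x + 1)(x + 3)^4 and minimal polynomial (x + 1)(x + 3)^2. Computing further, both have invariant factors x + 3, x + 3, (x + 1)(x + 3)^2. Hence A and B are similar.

Yes.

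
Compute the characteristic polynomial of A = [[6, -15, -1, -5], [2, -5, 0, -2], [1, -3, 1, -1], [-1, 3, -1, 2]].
xI - A = [[x - 6, 15, 1, 5], [-2, x + 5, 0, 2], [-1, 3, x - 1, 1], [1, -3, 1, x - 2]].

Expanding det(xI - A) along the first row:
det(xI - A) = + (x - 6)·det([[x + 5, 0, 2], [3, x - 1, 1], [-3, 1, x - 2]]) - (15)·det([[-2, 0, 2], [-1, x - 1, 1], [1, 1, x - 2]]) + (1)·det([[-2, x + 5, 2], [-1, 3, 1], [1, -3, x - 2]]) - (5)·det([[-2, x + 5, 0], [-1, 3, x - 1], [1, -3, 1]]).

Evaluating gives χ_A(x) = x^4 - 4x^3 + 6x^2 - 4x + 1 = (x - 1)^4.

χ_A(x) = (x - 1)^4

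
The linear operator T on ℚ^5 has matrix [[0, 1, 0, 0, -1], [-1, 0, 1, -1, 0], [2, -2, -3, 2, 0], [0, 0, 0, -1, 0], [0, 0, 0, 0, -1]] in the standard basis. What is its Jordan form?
The characteristic polynomial is det(xI - A) = (x + 1)^5, so the eigenvalues are -1 (algebraic multiplicity 5).

For λ = -1: rank(A + I) = 2, rank((A + I)^2) = 1, rank((A + I)^3) = 0. The eigenspace has dimension 5 - 2 = 3, so there are 3 Jordan blocks; the rank sequence gives block sizes [3, 1, 1].

Assembling the blocks gives the Jordan form J above.

J = [[-1, 1, 0, 0, 0], [0, -1, 1, 0, 0], [0, 0, -1, 0, 0], [0, 0, 0, -1, 0], [0, 0, 0, 0, -1]]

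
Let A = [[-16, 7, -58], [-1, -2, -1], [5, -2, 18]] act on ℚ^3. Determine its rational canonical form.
The invariant factors of A (the non-unit diagonal entries of the Smith normal form of xI - A over ℚ[x]) are x^3 + 3x - 3, each dividing the next. The characteristic polynomial is their product, x^3 + 3x - 3.

The rational canonical form is the block-diagonal matrix of companion matrices C(f_i):
R = [[0, 0, 3], [1, 0, -3], [0, 1, 0]].

Note the characteristic polynomial does not split into linear factors over ℚ, so A has no Jordan form over ℚ; the rational canonical form exists over any field.

R = [[0, 0, 3], [1, 0, -3], [0, 1, 0]]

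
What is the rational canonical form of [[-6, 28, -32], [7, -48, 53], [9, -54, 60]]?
The invariant factors of A (the non-unit diagonal entries of the Smith normal form of xI - A over ℚ[x]) are (x - 4)(x^2 - 2x - 6), each dividing the next. The characteristic polynomial is their product, (x - 4)(x^2 - 2x - 6).

The rational canonical form is the block-diagonal matrix of companion matrices C(f_i):
R = [[0, 0, -24], [1, 0, -2], [0, 1, 6]].

Note the characteristic polynomial does not split into linear factors over ℚ, so A has no Jordan form over ℚ; the rational canonical form exists over any field.

R = [[0, 0, -24], [1, 0, -2], [0, 1, 6]]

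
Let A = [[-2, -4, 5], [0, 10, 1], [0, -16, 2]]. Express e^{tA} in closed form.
e^{tA} = [[e^{-2*t}, ((1 - 12*t)*e^{8*t} - 1)*e^{-2*t}, ((1 - 3*t)*e^{8*t} - 1)*e^{-2*t}], [0, (4*t + 1)*e^{6*t}, t*e^{6*t}], [0, -16*t*e^{6*t}, (1 - 4*t)*e^{6*t}]]

A has Jordan form J = [[-2, 0, 0], [0, 6, 1], [0, 0, 6]] with A = PJP^{-1}, so e^{tA} = P e^{tJ} P^{-1}.

For a Jordan block J_k(λ), e^{tJ_k(λ)} = e^{λt} · (I + tN + t^2 N^2/2! + ... + t^{k-1} N^{k-1}/(k-1)!) where N is the nilpotent superdiagonal part.

Assembling the blocks and conjugating back gives the entries of e^{tA} as shown above.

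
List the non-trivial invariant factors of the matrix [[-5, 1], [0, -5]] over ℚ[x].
(x + 5)^2

The Jordan structure of A has elementary divisors (x + 5)^2. Arranging the block sizes at each eigenvalue in decreasing order and taking row products gives the invariant factors.

Invariant factors (smallest first, each dividing the next): (x + 5)^2.

Check: the last factor (x + 5)^2 is the minimal polynomial, and the product (x + 5)^2 is the characteristic polynomial.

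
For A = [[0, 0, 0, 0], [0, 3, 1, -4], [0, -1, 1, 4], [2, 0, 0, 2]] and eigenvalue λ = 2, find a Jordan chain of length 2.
v_1 = [[0, 2, 3, 1]]^T, v_2 = [[0, 1, -1, 0]]^T

We seek v_1 ∈ ker((A - 2I)^2) \ ker(A - 2I), then set v_{i+1} = (A - 2I) v_i.

One such chain is v_1 = [[0, 2, 3, 1]]^T, v_2 = [[0, 1, -1, 0]]^T. Check: (A - 2I) v_2 = [[0, 0, 0, 0]]^T = 0.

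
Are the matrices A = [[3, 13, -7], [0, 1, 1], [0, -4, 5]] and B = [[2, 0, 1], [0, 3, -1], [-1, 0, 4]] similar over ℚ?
Yes.

Two matrices over a field are similar if and only if they have the same invariant factors.

Both A and B have characteristic polynomial (x - 3)^3 and minimal polynomial (x - 3)^3. Computing further, both have invariant factors (x - 3)^3. Hence A and B are similar.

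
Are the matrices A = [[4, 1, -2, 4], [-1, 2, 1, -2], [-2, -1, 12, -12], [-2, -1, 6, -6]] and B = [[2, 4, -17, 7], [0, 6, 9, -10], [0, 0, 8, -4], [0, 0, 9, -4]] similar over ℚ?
Yes.

Two matrices over a field are similar if and only if they have the same invariant factors.

Both A and B have characteristic polynomial (x - 6)(x - 2)^3 and minimal polynomial (x - 6)(x - 2)^3. Computing further, both have invariant factors (x - 6)(x - 2)^3. Hence A and B are similar.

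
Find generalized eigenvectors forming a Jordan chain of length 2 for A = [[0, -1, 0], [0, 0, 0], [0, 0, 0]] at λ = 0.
v_1 = [[1, 1, -1]]^T, v_2 = [[-1, 0, 0]]^T

We seek v_1 ∈ ker(A^2) \ ker(A), then set v_{i+1} = A v_i.

One such chain is v_1 = [[1, 1, -1]]^T, v_2 = [[-1, 0, 0]]^T. Check: A v_2 = [[0, 0, 0]]^T = 0.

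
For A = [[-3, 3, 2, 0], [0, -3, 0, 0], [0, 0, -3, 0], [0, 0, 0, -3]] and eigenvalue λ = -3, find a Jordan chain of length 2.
v_1 = [[-1, 1, -1, 1]]^T, v_2 = [[1, 0, 0, 0]]^T

We seek v_1 ∈ ker((A + 3I)^2) \ ker(A + 3I), then set v_{i+1} = (A + 3I) v_i.

One such chain is v_1 = [[-1, 1, -1, 1]]^T, v_2 = [[1, 0, 0, 0]]^T. Check: (A + 3I) v_2 = [[0, 0, 0, 0]]^T = 0.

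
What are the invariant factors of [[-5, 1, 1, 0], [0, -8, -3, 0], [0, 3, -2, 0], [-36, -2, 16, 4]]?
The Jordan structure of A has elementary divisors (x + 5)^2, (x + 5), (x - 4). Arranging the block sizes at each eigenvalue in decreasing order and taking row products gives the invariant factors.

Invariant factors (smallest first, each dividing the next): x + 5, (x - 4)(x + 5)^2.

Check: the last factor (x - 4)(x + 5)^2 is the minimal polynomial, and the product (x - 4)(x + 5)^3 is the characteristic polynomial.

x + 5, (x - 4)(x + 5)^2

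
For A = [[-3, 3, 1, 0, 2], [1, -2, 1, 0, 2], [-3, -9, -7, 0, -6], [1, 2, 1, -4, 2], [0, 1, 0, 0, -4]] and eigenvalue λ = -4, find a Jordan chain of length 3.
v_1 = [[0, 0, 1, 0, 0]]^T, v_2 = [[1, 1, -3, 1, 0]]^T, v_3 = [[1, 0, -3, 0, 1]]^T

We seek v_1 ∈ ker((A + 4I)^3) \ ker((A + 4I)^2), then set v_{i+1} = (A + 4I) v_i.

One such chain is v_1 = [[0, 0, 1, 0, 0]]^T, v_2 = [[1, 1, -3, 1, 0]]^T, v_3 = [[1, 0, -3, 0, 1]]^T. Check: (A + 4I) v_3 = [[0, 0, 0, 0, 0]]^T = 0.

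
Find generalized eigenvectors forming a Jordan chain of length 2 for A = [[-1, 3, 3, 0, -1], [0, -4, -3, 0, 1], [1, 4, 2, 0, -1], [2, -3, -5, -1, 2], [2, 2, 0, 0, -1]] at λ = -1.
v_1 = [[1, -1, 1, 0, 1]]^T, v_2 = [[-1, 1, -1, 2, 0]]^T

We seek v_1 ∈ ker((A + I)^2) \ ker(A + I), then set v_{i+1} = (A + I) v_i.

One such chain is v_1 = [[1, -1, 1, 0, 1]]^T, v_2 = [[-1, 1, -1, 2, 0]]^T. Check: (A + I) v_2 = [[0, 0, 0, 0, 0]]^T = 0.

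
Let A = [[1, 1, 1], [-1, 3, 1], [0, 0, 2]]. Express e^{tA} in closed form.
A has Jordan form J = [[2, 1, 0], [0, 2, 0], [0, 0, 2]] with A = PJP^{-1}, so e^{tA} = P e^{tJ} P^{-1}.

For a Jordan block J_k(λ), e^{tJ_k(λ)} = e^{λt} · (I + tN + t^2 N^2/2! + ... + t^{k-1} N^{k-1}/(k-1)!) where N is the nilpotent superdiagonal part.

Assembling the blocks and conjugating back gives the entries of e^{tA} as shown above.

e^{tA} = [[(1 - t)*e^{2*t}, t*e^{2*t}, t*e^{2*t}], [-t*e^{2*t}, (t + 1)*e^{2*t}, t*e^{2*t}], [0, 0, e^{2*t}]]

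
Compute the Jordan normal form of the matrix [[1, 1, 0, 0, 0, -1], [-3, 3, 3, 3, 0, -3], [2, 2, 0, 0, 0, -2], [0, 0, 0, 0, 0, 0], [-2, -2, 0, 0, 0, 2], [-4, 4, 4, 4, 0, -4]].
The characteristic polynomial is det(xI - A) = x^6, so the eigenvalues are 0 (algebraic multiplicity 6).

For λ = 0: rank(A) = 2, rank(A^2) = 1, rank(A^3) = 0. The eigenspace has dimension 6 - 2 = 4, so there are 4 Jordan blocks; the rank sequence gives block sizes [3, 1, 1, 1].

Assembling the blocks gives the Jordan form J above.

J = [[0, 1, 0, 0, 0, 0], [0, 0, 1, 0, 0, 0], [0, 0, 0, 0, 0, 0], [0, 0, 0, 0, 0, 0], [0, 0, 0, 0, 0, 0], [0, 0, 0, 0, 0, 0]]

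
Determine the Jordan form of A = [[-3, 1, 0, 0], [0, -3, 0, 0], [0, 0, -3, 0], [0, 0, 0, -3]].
The characteristic polynomial is det(xI - A) = (x + 3)^4, so the eigenvalues are -3 (algebraic multiplicity 4).

For λ = -3: rank(A + 3I) = 1, rank((A + 3I)^2) = 0. The eigenspace has dimension 4 - 1 = 3, so there are 3 Jordan blocks; the rank sequence gives block sizes [2, 1, 1].

Assembling the blocks gives the Jordan form J above.

J = [[-3, 1, 0, 0], [0, -3, 0, 0], [0, 0, -3, 0], [0, 0, 0, -3]]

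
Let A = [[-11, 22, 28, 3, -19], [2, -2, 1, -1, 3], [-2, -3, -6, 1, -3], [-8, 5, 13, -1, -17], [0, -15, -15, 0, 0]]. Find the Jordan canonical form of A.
The characteristic polynomial is det(xI - A) = x(x + 5)^4, so the eigenvalues are -5 (algebraic multiplicity 4), 0 (algebraic multiplicity 1).

For λ = -5: rank(A + 5I) = 3, rank((A + 5I)^2) = 1. The eigenspace has dimension 5 - 3 = 2, so there are 2 Jordan blocks; the rank sequence gives block sizes [2, 2].

For λ = 0: algebraic multiplicity 1 gives one 1×1 block.

Assembling the blocks gives the Jordan form J above.

J = [[-5, 1, 0, 0, 0], [0, -5, 0, 0, 0], [0, 0, -5, 1, 0], [0, 0, 0, -5, 0], [0, 0, 0, 0, 0]]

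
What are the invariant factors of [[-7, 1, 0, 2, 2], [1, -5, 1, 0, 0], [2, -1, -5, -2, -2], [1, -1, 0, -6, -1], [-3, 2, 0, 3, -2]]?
The Jordan structure of A has elementary divisors (x + 5)^3, (x + 5)^2. Arranging the block sizes at each eigenvalue in decreasing order and taking row products gives the invariant factors.

Invariant factors (smallest first, each dividing the next): (x + 5)^2, (x + 5)^3.

Check: the last factor (x + 5)^3 is the minimal polynomial, and the product (x + 5)^5 is the characteristic polynomial.

(x + 5)^2, (x + 5)^3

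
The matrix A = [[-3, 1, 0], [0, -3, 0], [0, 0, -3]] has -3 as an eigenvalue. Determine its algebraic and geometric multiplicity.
algebraic multiplicity 3, geometric multiplicity 2

The characteristic polynomial is (x + 3)^3, so the factor x + 3 appears with exponent 3: the algebraic multiplicity is 3.

rank(A + 3I) = 1, so the eigenspace has dimension 3 - 1 = 2: the geometric multiplicity is 2.

Since 2 < 3, A is not diagonalizable.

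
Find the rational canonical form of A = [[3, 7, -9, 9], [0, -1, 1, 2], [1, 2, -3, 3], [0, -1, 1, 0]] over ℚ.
R = [[0, 0, 0, 2], [1, 0, 0, 5], [0, 1, 0, 3], [0, 0, 1, -1]]

The invariant factors of A (the non-unit diagonal entries of the Smith normal form of xI - A over ℚ[x]) are (x - 2)(x + 1)^3, each dividing the next. The characteristic polynomial is their product, (x - 2)(x + 1)^3.

The rational canonical form is the block-diagonal matrix of companion matrices C(f_i):
R = [[0, 0, 0, 2], [1, 0, 0, 5], [0, 1, 0, 3], [0, 0, 1, -1]].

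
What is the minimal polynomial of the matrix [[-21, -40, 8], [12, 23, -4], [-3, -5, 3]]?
m_A(x) = (x - 3)(x - 1)^2

The characteristic polynomial factors as (x - 3)(x - 1)^2. The minimal polynomial is ∏(x - λ)^{k_λ} where k_λ is the size of the largest Jordan block at λ.

For λ = 1: rank(A - I) = 2, and the largest Jordan block has size 2 (the smallest k with rank((A - I)^k) = rank((A - I)^(k+1))).
For λ = 3: rank(A - 3I) = 2, and the largest Jordan block has size 1 (the smallest k with rank((A - 3I)^k) = rank((A - 3I)^(k+1))).

So m_A(x) = (x - 3)(x - 1)^2.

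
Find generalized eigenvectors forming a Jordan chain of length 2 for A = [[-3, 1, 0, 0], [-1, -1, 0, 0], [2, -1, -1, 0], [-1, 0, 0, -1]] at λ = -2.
We seek v_1 ∈ ker((A + 2I)^2) \ ker(A + 2I), then set v_{i+1} = (A + 2I) v_i.

One such chain is v_1 = [[0, 1, 0, 1]]^T, v_2 = [[1, 1, -1, 1]]^T. Check: (A + 2I) v_2 = [[0, 0, 0, 0]]^T = 0.

v_1 = [[0, 1, 0, 1]]^T, v_2 = [[1, 1, -1, 1]]^T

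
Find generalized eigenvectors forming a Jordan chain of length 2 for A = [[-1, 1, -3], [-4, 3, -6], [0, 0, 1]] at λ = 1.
v_1 = [[-1, -1, 0]]^T, v_2 = [[1, 2, 0]]^T

We seek v_1 ∈ ker((A - I)^2) \ ker(A - I), then set v_{i+1} = (A - I) v_i.

One such chain is v_1 = [[-1, -1, 0]]^T, v_2 = [[1, 2, 0]]^T. Check: (A - I) v_2 = [[0, 0, 0]]^T = 0.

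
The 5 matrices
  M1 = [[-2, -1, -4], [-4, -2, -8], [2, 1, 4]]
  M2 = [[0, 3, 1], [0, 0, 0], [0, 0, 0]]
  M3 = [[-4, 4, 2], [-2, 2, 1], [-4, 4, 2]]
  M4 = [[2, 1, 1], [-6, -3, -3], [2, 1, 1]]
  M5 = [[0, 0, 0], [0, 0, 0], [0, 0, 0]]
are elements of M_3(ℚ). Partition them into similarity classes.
Characteristic polynomials: χ_{M1} = x^3, χ_{M2} = x^3, χ_{M3} = x^3, χ_{M4} = x^3, χ_{M5} = x^3.

{M1, M2, M3, M4}: invariant factors x, x^2.

{M5}: invariant factors x, x, x.

Matrices are similar if and only if their invariant-factor lists agree; the partition into similarity classes is {M1, M2, M3, M4}, {M5}.

2 classes: {M1, M2, M3, M4}, {M5}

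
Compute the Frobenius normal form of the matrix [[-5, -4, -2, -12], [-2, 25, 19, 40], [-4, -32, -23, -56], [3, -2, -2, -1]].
R = [[0, -5, 0, 0], [1, -2, 0, 0], [0, 0, 0, -5], [0, 0, 1, -2]]

The invariant factors of A (the non-unit diagonal entries of the Smith normal form of xI - A over ℚ[x]) are x^2 + 2x + 5, x^2 + 2x + 5, each dividing the next. The characteristic polynomial is their product, (x^2 + 2x + 5)^2.

The rational canonical form is the block-diagonal matrix of companion matrices C(f_i):
R = [[0, -5, 0, 0], [1, -2, 0, 0], [0, 0, 0, -5], [0, 0, 1, -2]].

Note the characteristic polynomial does not split into linear factors over ℚ, so A has no Jordan form over ℚ; the rational canonical form exists over any field.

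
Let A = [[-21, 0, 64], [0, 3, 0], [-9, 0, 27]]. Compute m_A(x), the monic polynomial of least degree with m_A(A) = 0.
m_A(x) = (x - 3)^2

The characteristic polynomial factors as (x - 3)^3. The minimal polynomial is ∏(x - λ)^{k_λ} where k_λ is the size of the largest Jordan block at λ.

For λ = 3: rank(A - 3I) = 1, and the largest Jordan block has size 2 (the smallest k with rank((A - 3I)^k) = rank((A - 3I)^(k+1))).

So m_A(x) = (x - 3)^2.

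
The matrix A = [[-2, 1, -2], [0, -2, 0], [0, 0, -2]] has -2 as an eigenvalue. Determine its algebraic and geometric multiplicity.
algebraic multiplicity 3, geometric multiplicity 2

The characteristic polynomial is (x + 2)^3, so the factor x + 2 appears with exponent 3: the algebraic multiplicity is 3.

rank(A + 2I) = 1, so the eigenspace has dimension 3 - 1 = 2: the geometric multiplicity is 2.

Since 2 < 3, A is not diagonalizable.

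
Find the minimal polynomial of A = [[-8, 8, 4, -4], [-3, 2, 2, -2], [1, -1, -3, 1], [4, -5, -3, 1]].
The characteristic polynomial factors as (x + 2)^4. The minimal polynomial is ∏(x - λ)^{k_λ} where k_λ is the size of the largest Jordan block at λ.

For λ = -2: rank(A + 2I) = 2, and the largest Jordan block has size 2 (the smallest k with rank((A + 2I)^k) = rank((A + 2I)^(k+1))).

So m_A(x) = (x + 2)^2.

m_A(x) = (x + 2)^2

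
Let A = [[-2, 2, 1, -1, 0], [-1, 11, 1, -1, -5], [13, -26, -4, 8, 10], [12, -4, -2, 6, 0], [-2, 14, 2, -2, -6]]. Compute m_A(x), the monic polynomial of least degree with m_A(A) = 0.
The characteristic polynomial factors as (x - 4)^2(x + 1)^3. The minimal polynomial is ∏(x - λ)^{k_λ} where k_λ is the size of the largest Jordan block at λ.

For λ = -1: rank(A + I) = 3, and the largest Jordan block has size 2 (the smallest k with rank((A + I)^k) = rank((A + I)^(k+1))).
For λ = 4: rank(A - 4I) = 3, and the largest Jordan block has size 1 (the smallest k with rank((A - 4I)^k) = rank((A - 4I)^(k+1))).

So m_A(x) = (x - 4)(x + 1)^2.

m_A(x) = (x - 4)(x + 1)^2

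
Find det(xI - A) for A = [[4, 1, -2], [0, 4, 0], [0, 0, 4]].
χ_A(x) = (x - 4)^3

xI - A = [[x - 4, -1, 2], [0, x - 4, 0], [0, 0, x - 4]].

Expanding det(xI - A) along the first row:
det(xI - A) = + (x - 4)·det([[x - 4, 0], [0, x - 4]]) - (-1)·det([[0, 0], [0, x - 4]]) + (2)·det([[0, x - 4], [0, 0]]).

Evaluating gives χ_A(x) = x^3 - 12x^2 + 48x - 64 = (x - 4)^3.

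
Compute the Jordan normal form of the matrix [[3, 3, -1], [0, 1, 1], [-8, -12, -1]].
The characteristic polynomial is det(xI - A) = (x - 1)^3, so the eigenvalues are 1 (algebraic multiplicity 3).

For λ = 1: rank(A - I) = 2, rank((A - I)^2) = 1, rank((A - I)^3) = 0. The eigenspace has dimension 3 - 2 = 1, so there is 1 Jordan block; the rank sequence gives block sizes [3].

Assembling the blocks gives the Jordan form J above.

J = [[1, 1, 0], [0, 1, 1], [0, 0, 1]]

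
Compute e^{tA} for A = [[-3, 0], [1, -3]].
e^{tA} = [[e^{-3*t}, 0], [t*e^{-3*t}, e^{-3*t}]]

A has Jordan form J = [[-3, 1], [0, -3]] with A = PJP^{-1}, so e^{tA} = P e^{tJ} P^{-1}.

For a Jordan block J_k(λ), e^{tJ_k(λ)} = e^{λt} · (I + tN + t^2 N^2/2! + ... + t^{k-1} N^{k-1}/(k-1)!) where N is the nilpotent superdiagonal part.

Assembling the blocks and conjugating back gives the entries of e^{tA} as shown above.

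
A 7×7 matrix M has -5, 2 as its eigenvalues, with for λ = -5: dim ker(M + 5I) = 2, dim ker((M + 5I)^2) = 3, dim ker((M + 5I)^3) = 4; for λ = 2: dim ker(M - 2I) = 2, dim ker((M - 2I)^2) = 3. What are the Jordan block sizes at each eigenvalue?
Jordan blocks: (-5, 3), (-5, 1), (2, 2), (2, 1)

λ = -5: successive nullity increments [2, 1, 1] count blocks of size ≥ k; block sizes are [3, 1].
λ = 2: successive nullity increments [2, 1] count blocks of size ≥ k; block sizes are [2, 1].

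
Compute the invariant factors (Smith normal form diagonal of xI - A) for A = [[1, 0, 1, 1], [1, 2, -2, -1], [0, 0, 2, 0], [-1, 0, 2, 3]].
x - 2, (x - 2)^3

The Jordan structure of A has elementary divisors (x - 2)^3, (x - 2). Arranging the block sizes at each eigenvalue in decreasing order and taking row products gives the invariant factors.

Invariant factors (smallest first, each dividing the next): x - 2, (x - 2)^3.

Check: the last factor (x - 2)^3 is the minimal polynomial, and the product (x - 2)^4 is the characteristic polynomial.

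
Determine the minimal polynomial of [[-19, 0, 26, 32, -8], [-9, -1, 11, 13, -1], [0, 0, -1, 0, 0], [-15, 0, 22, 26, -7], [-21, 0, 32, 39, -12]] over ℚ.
m_A(x) = (x + 1)^2(x + 3)

The characteristic polynomial factors as (x + 1)^4(x + 3). The minimal polynomial is ∏(x - λ)^{k_λ} where k_λ is the size of the largest Jordan block at λ.

For λ = -3: rank(A + 3I) = 4, and the largest Jordan block has size 1 (the smallest k with rank((A + 3I)^k) = rank((A + 3I)^(k+1))).
For λ = -1: rank(A + I) = 3, and the largest Jordan block has size 2 (the smallest k with rank((A + I)^k) = rank((A + I)^(k+1))).

So m_A(x) = (x + 1)^2(x + 3).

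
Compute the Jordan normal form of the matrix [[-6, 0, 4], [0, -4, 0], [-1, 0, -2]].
J = [[-4, 1, 0], [0, -4, 0], [0, 0, -4]]

The characteristic polynomial is det(xI - A) = (x + 4)^3, so the eigenvalues are -4 (algebraic multiplicity 3).

For λ = -4: rank(A + 4I) = 1, rank((A + 4I)^2) = 0. The eigenspace has dimension 3 - 1 = 2, so there are 2 Jordan blocks; the rank sequence gives block sizes [2, 1].

Assembling the blocks gives the Jordan form J above.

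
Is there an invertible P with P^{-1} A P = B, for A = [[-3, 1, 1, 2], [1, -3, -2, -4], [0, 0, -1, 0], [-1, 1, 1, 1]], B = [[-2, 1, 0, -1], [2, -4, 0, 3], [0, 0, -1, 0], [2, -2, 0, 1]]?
Yes.

Two matrices over a field are similar if and only if they have the same invariant factors.

Both A and B have characteristic polynomial (x + 1)^2(x + 2)^2 and minimal polynomial (x + 1)(x + 2)^2. Computing further, both have invariant factors x + 1, (x + 1)(x + 2)^2. Hence A and B are similar.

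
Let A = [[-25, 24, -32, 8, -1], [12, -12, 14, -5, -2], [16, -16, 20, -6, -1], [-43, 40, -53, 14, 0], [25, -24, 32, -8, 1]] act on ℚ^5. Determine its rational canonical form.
R = [[0, 0, 0, 0, 0], [1, 0, 0, 0, -8], [0, 1, 0, 0, -8], [0, 0, 1, 0, -2], [0, 0, 0, 1, -2]]

The invariant factors of A (the non-unit diagonal entries of the Smith normal form of xI - A over ℚ[x]) are x(x + 2)(x^3 + 2x + 4), each dividing the next. The characteristic polynomial is their product, x(x + 2)(x^3 + 2x + 4).

The rational canonical form is the block-diagonal matrix of companion matrices C(f_i):
R = [[0, 0, 0, 0, 0], [1, 0, 0, 0, -8], [0, 1, 0, 0, -8], [0, 0, 1, 0, -2], [0, 0, 0, 1, -2]].

Note the characteristic polynomial does not split into linear factors over ℚ, so A has no Jordan form over ℚ; the rational canonical form exists over any field.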